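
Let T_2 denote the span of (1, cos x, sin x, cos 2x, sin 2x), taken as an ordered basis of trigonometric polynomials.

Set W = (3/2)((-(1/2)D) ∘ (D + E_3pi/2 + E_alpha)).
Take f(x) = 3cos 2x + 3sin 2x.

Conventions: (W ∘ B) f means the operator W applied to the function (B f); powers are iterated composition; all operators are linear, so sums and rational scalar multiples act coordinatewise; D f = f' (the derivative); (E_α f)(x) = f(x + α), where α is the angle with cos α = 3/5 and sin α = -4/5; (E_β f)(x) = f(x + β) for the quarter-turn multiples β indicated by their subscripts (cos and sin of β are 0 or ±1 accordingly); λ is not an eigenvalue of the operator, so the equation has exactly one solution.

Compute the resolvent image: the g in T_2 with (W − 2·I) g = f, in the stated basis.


g(x) = -(177/97)cos 2x + (111/97)sin 2x

write g with unknown coordinates in the stated basis and equate coefficients in (W − 2·I) g = f
solving from the highest basis element down gives g = -(177/97)cos 2x + (111/97)sin 2x
check: W g = -(63/97)cos 2x + (513/97)sin 2x
so W g − 2·g = 3cos 2x + 3sin 2x = f ✓


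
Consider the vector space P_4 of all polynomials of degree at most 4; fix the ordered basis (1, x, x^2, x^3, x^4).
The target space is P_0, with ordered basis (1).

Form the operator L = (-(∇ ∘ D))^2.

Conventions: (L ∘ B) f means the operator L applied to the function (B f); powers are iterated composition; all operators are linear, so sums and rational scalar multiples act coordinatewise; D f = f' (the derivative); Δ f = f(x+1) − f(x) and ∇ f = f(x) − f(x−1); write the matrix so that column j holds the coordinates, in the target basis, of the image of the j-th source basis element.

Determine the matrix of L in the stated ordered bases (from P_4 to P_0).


image of 1: 0
image of x: 0
image of x^2: 0
image of x^3: 0
image of x^4: 24
each image's coordinates form column j of the matrix

the matrix is [[0, 0, 0, 0, 24]] (rows listed top to bottom)


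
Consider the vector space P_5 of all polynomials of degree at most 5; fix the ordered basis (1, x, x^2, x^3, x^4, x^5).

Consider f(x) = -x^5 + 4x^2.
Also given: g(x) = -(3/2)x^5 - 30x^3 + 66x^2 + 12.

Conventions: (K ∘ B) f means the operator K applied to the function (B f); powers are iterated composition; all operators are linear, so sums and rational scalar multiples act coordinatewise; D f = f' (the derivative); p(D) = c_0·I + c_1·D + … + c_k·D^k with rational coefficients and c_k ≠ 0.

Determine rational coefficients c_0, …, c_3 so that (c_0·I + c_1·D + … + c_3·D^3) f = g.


c_0 = 3/2, c_1 = 0, c_2 = 3/2, c_3 = -1

D^0 f = -x^5 + 4x^2
D^1 f = -5x^4 + 8x
D^2 f = -20x^3 + 8
D^3 f = -60x^2
matching coefficients of g against c_0 f + c_1 Df + … from the top degree down determines the c_i
solution: c_0 = 3/2, c_1 = 0, c_2 = 3/2, c_3 = -1


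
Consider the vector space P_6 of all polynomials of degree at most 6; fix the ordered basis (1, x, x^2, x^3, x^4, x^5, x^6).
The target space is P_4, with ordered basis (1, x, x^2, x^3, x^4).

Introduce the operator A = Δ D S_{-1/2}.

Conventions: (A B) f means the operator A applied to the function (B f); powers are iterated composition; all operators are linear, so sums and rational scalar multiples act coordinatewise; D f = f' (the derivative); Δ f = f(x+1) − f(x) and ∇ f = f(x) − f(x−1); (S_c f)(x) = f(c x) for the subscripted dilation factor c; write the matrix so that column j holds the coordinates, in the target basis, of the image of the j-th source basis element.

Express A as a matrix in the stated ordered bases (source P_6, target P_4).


image of 1: 0
image of x: 0
image of x^2: 1/2
image of x^3: -(3/4)x - 3/8
image of x^4: (3/4)x^2 + (3/4)x + 1/4
image of x^5: -(5/8)x^3 - (15/16)x^2 - (5/8)x - 5/32
image of x^6: (15/32)x^4 + (15/16)x^3 + (15/16)x^2 + (15/32)x + 3/32
each image's coordinates form column j of the matrix

the matrix is [[0, 0, 1/2, -3/8, 1/4, -5/32, 3/32]; [0, 0, 0, -3/4, 3/4, -5/8, 15/32]; [0, 0, 0, 0, 3/4, -15/16, 15/16]; [0, 0, 0, 0, 0, -5/8, 15/16]; [0, 0, 0, 0, 0, 0, 15/32]] (rows listed top to bottom)


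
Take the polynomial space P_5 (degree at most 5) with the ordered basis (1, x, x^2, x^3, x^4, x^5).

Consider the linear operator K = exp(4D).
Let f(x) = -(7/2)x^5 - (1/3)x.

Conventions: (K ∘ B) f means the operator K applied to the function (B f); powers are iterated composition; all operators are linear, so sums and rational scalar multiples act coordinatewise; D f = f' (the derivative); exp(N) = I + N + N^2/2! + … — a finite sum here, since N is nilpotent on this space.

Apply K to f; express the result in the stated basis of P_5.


the image equals g(x) = -(7/2)x^5 - 70x^4 - 560x^3 - 2240x^2 - (13441/3)x - 10756/3

order-1 term: -70x^4 - 4/3
order-2 term: -560x^3
order-3 term: -2240x^2
order-4 term: -4480x
order-5 term: -3584
the series for exp(4D) f terminates at order 5
exp(4D) f = -(7/2)x^5 - 70x^4 - 560x^3 - 2240x^2 - (13441/3)x - 10756/3


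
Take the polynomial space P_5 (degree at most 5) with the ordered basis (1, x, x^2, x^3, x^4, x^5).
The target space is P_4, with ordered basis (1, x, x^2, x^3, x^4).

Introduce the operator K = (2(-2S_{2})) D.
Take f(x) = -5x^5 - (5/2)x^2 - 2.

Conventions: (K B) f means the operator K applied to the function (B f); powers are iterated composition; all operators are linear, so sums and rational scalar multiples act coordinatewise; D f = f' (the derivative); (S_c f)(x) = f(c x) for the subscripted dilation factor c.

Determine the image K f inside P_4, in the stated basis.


D f = -25x^4 - 5x
S_{2} D f = -400x^4 - 10x
(-2S_{2}) D f = 800x^4 + 20x
(2(-2S_{2})) D f = 1600x^4 + 40x

the result is g(x) = 1600x^4 + 40x


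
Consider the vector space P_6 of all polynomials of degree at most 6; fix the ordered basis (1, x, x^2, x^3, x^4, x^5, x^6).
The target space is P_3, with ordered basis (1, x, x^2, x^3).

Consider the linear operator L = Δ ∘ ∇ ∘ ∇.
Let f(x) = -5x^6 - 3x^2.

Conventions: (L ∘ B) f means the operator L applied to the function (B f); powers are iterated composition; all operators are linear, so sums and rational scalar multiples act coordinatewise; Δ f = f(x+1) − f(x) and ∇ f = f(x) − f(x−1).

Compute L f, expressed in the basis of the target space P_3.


the image equals g(x) = -600x^3 + 900x^2 - 900x + 300

∇ f = -30x^5 + 75x^4 - 100x^3 + 75x^2 - 36x + 8
∇ ∇ f = -150x^4 + 600x^3 - 1050x^2 + 900x - 316
Δ ∇ ∇ f = -600x^3 + 900x^2 - 900x + 300


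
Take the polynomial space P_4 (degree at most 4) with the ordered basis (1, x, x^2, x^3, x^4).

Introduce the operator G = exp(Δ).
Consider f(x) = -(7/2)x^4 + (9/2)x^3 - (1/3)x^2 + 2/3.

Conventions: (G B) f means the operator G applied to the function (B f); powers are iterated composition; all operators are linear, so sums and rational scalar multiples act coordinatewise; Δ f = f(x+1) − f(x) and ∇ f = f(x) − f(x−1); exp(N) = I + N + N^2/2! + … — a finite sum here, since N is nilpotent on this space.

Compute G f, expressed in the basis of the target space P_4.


order-1 term: -14x^3 - (15/2)x^2 - (7/6)x + 2/3
order-2 term: -21x^2 - (57/2)x - 34/3
order-3 term: -14x - 33/2
order-4 term: -7/2
the series for exp(Δ) f terminates at order 4
exp(Δ) f = -(7/2)x^4 - (19/2)x^3 - (173/6)x^2 - (131/3)x - 30

g(x) = -(7/2)x^4 - (19/2)x^3 - (173/6)x^2 - (131/3)x - 30


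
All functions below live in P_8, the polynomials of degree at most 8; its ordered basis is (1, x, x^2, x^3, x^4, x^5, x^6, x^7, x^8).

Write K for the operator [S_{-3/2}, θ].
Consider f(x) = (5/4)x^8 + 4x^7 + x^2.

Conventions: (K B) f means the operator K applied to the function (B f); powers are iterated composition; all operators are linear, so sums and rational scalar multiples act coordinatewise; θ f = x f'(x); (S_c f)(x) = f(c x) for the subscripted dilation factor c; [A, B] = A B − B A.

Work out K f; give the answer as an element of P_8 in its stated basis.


g(x) = 0

θ f = 10x^8 + 28x^7 + 2x^2
S_{-3/2} θ f = (32805/128)x^8 - (15309/32)x^7 + (9/2)x^2
S_{-3/2} f = (32805/1024)x^8 - (2187/32)x^7 + (9/4)x^2
θ S_{-3/2} f = (32805/128)x^8 - (15309/32)x^7 + (9/2)x^2
[S_{-3/2}, θ] f = 0


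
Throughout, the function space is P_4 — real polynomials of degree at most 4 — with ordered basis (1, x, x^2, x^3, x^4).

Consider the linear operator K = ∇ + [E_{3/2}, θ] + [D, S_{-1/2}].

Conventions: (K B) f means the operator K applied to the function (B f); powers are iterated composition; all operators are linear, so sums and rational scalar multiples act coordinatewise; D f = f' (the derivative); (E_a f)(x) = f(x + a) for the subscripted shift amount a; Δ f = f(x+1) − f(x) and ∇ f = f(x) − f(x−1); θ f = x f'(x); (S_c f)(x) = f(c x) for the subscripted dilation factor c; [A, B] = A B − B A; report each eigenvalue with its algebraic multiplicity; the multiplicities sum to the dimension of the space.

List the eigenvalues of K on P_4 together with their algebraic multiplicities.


image of 1: 0
image of x: 1
image of x^2: (13/2)x + 7/2
image of x^3: (51/8)x^2 + (21/2)x + 89/8
image of x^4: (43/4)x^3 + 21x^2 + (89/2)x + 77/4
the matrix is upper triangular; its diagonal is (0, 0, 0, 0, 0)
for a triangular matrix the eigenvalues are the diagonal entries, with algebraic multiplicity their repetition count

λ = 0 (multiplicity 5)


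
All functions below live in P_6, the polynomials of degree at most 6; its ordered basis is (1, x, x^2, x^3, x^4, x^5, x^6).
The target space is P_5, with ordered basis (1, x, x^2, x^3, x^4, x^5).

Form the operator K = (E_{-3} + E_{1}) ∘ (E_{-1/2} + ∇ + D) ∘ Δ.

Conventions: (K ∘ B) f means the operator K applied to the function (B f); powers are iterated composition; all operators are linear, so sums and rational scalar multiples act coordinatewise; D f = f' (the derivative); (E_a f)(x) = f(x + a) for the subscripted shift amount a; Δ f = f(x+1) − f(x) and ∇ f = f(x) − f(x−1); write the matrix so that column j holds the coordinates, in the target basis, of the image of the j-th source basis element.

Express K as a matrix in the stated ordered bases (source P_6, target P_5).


image of 1: 0
image of x: 2
image of x^2: 4x + 4
image of x^3: 6x^2 + 12x + 25/2
image of x^4: 8x^3 + 24x^2 + 50x + 122
image of x^5: 10x^4 + 40x^3 + 125x^2 + 610x - 2839/8
image of x^6: 12x^5 + 60x^4 + 250x^3 + 1830x^2 - (8517/4)x + 10533/4
each image's coordinates form column j of the matrix

the matrix is [[0, 2, 4, 25/2, 122, -2839/8, 10533/4]; [0, 0, 4, 12, 50, 610, -8517/4]; [0, 0, 0, 6, 24, 125, 1830]; [0, 0, 0, 0, 8, 40, 250]; [0, 0, 0, 0, 0, 10, 60]; [0, 0, 0, 0, 0, 0, 12]] (rows listed top to bottom)


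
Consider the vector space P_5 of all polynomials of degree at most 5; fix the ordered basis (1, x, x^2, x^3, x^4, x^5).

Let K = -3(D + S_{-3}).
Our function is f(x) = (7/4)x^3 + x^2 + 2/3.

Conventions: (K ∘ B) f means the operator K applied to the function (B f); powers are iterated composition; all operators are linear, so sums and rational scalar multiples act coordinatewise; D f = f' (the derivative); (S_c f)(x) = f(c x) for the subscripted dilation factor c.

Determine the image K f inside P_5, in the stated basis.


the result is g(x) = (567/4)x^3 - (171/4)x^2 - 6x - 2

D f = (21/4)x^2 + 2x
S_{-3} f = -(189/4)x^3 + 9x^2 + 2/3
(D + S_{-3}) f = -(189/4)x^3 + (57/4)x^2 + 2x + 2/3
(-3(D + S_{-3})) f = (567/4)x^3 - (171/4)x^2 - 6x - 2


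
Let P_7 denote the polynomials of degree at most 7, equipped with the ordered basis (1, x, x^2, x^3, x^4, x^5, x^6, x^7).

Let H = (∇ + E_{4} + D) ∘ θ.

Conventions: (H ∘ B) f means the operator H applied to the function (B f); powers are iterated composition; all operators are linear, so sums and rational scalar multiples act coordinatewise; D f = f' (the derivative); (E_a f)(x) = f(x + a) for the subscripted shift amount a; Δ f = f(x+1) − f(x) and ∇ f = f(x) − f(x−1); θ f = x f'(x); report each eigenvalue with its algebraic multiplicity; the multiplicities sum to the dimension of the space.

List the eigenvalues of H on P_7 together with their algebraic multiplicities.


λ = 0 (multiplicity 1), λ = 1 (multiplicity 1), λ = 2 (multiplicity 1), λ = 3 (multiplicity 1), λ = 4 (multiplicity 1), λ = 5 (multiplicity 1), λ = 6 (multiplicity 1), λ = 7 (multiplicity 1)

image of 1: 0
image of x: x + 6
image of x^2: 2x^2 + 24x + 30
image of x^3: 3x^3 + 54x^2 + 135x + 195
image of x^4: 4x^4 + 96x^3 + 360x^2 + 1040x + 1020
image of x^5: 5x^5 + 150x^4 + 750x^3 + 3250x^2 + 6375x + 5125
image of x^6: 6x^6 + 216x^5 + 1350x^4 + 7800x^3 + 22950x^2 + 36900x + 24570
image of x^7: 7x^7 + 294x^6 + 2205x^5 + 15925x^4 + 62475x^3 + 150675x^2 + 200655x + 114695
the matrix is upper triangular; its diagonal is (0, 1, 2, 3, 4, 5, 6, 7)
for a triangular matrix the eigenvalues are the diagonal entries, with algebraic multiplicity their repetition count


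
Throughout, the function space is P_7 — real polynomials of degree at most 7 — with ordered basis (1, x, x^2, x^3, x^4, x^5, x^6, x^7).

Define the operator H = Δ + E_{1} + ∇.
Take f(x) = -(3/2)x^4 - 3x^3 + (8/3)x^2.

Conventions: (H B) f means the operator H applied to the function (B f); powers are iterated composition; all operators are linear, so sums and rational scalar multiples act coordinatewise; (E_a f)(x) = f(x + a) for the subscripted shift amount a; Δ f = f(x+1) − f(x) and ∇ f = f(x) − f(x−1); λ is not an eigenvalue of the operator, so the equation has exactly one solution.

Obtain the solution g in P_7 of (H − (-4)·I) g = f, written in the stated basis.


write g with unknown coordinates in the stated basis and equate coefficients in (H − (-4)·I) g = f
solving from the highest basis element down gives g = -(3/10)x^4 + (3/25)x^3 + (254/375)x^2 - (103/625)x - 911/18750
check: H g = -(3/10)x^4 - (87/25)x^3 - (16/375)x^2 + (412/625)x + 1822/9375
so H g − (-4)·g = -(3/2)x^4 - 3x^3 + (8/3)x^2 = f ✓

the image equals g(x) = -(3/10)x^4 + (3/25)x^3 + (254/375)x^2 - (103/625)x - 911/18750


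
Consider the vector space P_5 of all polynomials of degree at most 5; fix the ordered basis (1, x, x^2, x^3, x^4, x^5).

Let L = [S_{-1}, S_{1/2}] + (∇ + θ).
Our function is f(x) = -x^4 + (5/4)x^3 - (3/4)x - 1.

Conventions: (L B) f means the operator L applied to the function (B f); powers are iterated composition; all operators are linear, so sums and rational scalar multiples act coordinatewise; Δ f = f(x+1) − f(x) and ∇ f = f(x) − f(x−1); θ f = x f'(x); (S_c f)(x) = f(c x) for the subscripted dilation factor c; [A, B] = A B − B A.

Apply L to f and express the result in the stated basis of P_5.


the result is g(x) = -4x^4 - (1/4)x^3 + (39/4)x^2 - (17/2)x + 3/2

S_{1/2} f = -(1/16)x^4 + (5/32)x^3 - (3/8)x - 1
S_{-1} S_{1/2} f = -(1/16)x^4 - (5/32)x^3 + (3/8)x - 1
S_{-1} f = -x^4 - (5/4)x^3 + (3/4)x - 1
S_{1/2} S_{-1} f = -(1/16)x^4 - (5/32)x^3 + (3/8)x - 1
[S_{-1}, S_{1/2}] f = 0
∇ f = -4x^3 + (39/4)x^2 - (31/4)x + 3/2
θ f = -4x^4 + (15/4)x^3 - (3/4)x
(∇ + θ) f = -4x^4 - (1/4)x^3 + (39/4)x^2 - (17/2)x + 3/2
([S_{-1}, S_{1/2}] + (∇ + θ)) f = -4x^4 - (1/4)x^3 + (39/4)x^2 - (17/2)x + 3/2


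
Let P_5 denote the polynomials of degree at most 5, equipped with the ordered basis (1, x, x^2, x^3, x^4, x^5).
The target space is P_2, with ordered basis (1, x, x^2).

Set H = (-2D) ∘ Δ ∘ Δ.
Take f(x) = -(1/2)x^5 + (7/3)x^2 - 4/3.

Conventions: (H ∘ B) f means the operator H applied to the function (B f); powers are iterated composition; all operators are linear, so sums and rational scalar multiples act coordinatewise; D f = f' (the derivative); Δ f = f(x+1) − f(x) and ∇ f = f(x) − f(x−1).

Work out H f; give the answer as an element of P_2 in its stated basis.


the result is g(x) = 60x^2 + 120x + 70

Δ f = -(5/2)x^4 - 5x^3 - 5x^2 + (13/6)x + 11/6
Δ Δ f = -10x^3 - 30x^2 - 35x - 31/3
D Δ Δ f = -30x^2 - 60x - 35
(-2D) Δ Δ f = 60x^2 + 120x + 70


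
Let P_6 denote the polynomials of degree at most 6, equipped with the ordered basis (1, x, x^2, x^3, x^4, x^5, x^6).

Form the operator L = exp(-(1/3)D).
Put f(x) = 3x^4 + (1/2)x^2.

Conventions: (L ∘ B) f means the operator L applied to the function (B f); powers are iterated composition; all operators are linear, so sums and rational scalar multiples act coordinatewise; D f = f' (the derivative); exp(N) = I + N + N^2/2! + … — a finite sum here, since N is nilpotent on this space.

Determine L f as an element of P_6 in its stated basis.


order-1 term: -4x^3 - (1/3)x
order-2 term: 2x^2 + 1/18
order-3 term: -(4/9)x
order-4 term: 1/27
the series for exp(-(1/3)D) f terminates at order 4
exp(-(1/3)D) f = 3x^4 - 4x^3 + (5/2)x^2 - (7/9)x + 5/54

the result is g(x) = 3x^4 - 4x^3 + (5/2)x^2 - (7/9)x + 5/54


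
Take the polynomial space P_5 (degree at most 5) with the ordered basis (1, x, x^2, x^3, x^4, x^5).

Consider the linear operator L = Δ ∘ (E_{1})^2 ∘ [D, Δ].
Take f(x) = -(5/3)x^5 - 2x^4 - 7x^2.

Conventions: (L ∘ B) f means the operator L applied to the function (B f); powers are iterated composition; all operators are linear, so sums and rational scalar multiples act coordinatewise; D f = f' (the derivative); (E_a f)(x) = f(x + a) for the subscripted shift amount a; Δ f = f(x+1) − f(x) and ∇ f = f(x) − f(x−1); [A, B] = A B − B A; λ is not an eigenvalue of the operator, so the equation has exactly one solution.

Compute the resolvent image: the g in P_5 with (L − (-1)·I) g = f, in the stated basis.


write g with unknown coordinates in the stated basis and equate coefficients in (L − (-1)·I) g = f
solving from the highest basis element down gives g = -(5/3)x^5 - 2x^4 - 7x^2
check: L g = 0
so L g − (-1)·g = -(5/3)x^5 - 2x^4 - 7x^2 = f ✓

g(x) = -(5/3)x^5 - 2x^4 - 7x^2


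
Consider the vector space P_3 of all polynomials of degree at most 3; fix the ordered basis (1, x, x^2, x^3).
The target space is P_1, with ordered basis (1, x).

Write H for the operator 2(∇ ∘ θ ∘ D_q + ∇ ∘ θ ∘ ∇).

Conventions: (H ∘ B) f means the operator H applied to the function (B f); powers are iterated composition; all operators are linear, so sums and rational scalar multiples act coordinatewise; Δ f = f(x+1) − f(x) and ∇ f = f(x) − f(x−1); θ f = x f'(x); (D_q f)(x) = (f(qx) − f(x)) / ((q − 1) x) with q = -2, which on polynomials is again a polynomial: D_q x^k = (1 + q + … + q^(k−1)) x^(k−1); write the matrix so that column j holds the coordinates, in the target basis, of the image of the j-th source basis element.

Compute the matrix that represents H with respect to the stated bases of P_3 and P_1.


image of 1: 0
image of x: 0
image of x^2: 2
image of x^3: 48x - 30
each image's coordinates form column j of the matrix

the matrix is [[0, 0, 2, -30]; [0, 0, 0, 48]] (rows listed top to bottom)


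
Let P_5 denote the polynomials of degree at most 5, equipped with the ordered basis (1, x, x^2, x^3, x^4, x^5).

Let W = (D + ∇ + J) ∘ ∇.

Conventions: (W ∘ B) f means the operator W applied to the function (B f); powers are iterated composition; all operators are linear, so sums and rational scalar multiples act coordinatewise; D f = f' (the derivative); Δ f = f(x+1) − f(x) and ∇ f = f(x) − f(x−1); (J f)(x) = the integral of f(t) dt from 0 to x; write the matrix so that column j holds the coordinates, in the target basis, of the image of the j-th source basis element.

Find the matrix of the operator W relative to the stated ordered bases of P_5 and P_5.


the matrix is [[0, 0, 4, -9, 18, -35]; [0, 1, -1, 13, -37, 91]; [0, 0, 1, -3/2, 26, -185/2]; [0, 0, 0, 1, -2, 130/3]; [0, 0, 0, 0, 1, -5/2]; [0, 0, 0, 0, 0, 1]] (rows listed top to bottom)

image of 1: 0
image of x: x
image of x^2: x^2 - x + 4
image of x^3: x^3 - (3/2)x^2 + 13x - 9
image of x^4: x^4 - 2x^3 + 26x^2 - 37x + 18
image of x^5: x^5 - (5/2)x^4 + (130/3)x^3 - (185/2)x^2 + 91x - 35
each image's coordinates form column j of the matrix


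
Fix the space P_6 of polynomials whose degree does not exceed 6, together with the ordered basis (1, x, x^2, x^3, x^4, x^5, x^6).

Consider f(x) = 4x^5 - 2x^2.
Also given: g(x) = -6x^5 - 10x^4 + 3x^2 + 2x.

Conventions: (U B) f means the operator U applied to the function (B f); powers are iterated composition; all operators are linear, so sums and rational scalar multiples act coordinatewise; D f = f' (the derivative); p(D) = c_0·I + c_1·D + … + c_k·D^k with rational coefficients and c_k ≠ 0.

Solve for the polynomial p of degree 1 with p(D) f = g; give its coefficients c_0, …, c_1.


p(D) = -(3/2)·I − (1/2)·D, i.e. c_0 = -3/2, c_1 = -1/2

D^0 f = 4x^5 - 2x^2
D^1 f = 20x^4 - 4x
matching coefficients of g against c_0 f + c_1 Df + … from the top degree down determines the c_i
solution: c_0 = -3/2, c_1 = -1/2


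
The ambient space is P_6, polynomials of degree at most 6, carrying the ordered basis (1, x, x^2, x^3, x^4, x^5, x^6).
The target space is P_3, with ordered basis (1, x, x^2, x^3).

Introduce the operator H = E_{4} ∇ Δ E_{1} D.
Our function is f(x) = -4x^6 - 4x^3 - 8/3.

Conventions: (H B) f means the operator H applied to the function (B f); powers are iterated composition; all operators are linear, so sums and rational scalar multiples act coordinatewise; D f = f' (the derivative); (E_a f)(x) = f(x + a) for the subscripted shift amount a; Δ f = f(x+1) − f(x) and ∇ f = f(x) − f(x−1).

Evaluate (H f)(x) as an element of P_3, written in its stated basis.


D f = -24x^5 - 12x^2
E_{1} D f = -24x^5 - 120x^4 - 240x^3 - 252x^2 - 144x - 36
Δ E_{1} D f = -120x^4 - 720x^3 - 1680x^2 - 1824x - 780
∇ Δ E_{1} D f = -480x^3 - 1440x^2 - 1680x - 744
E_{4} (∇ Δ E_{1}) D f = -480x^3 - 7200x^2 - 36240x - 61224

the image equals g(x) = -480x^3 - 7200x^2 - 36240x - 61224


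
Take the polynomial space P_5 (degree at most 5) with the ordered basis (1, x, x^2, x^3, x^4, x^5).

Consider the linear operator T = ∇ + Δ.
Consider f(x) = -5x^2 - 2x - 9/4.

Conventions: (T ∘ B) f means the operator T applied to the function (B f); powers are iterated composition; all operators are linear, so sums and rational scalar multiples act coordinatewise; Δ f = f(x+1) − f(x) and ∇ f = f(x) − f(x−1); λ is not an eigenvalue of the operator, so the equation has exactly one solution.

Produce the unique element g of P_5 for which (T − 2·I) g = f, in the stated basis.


g(x) = (5/2)x^2 + 6x + 57/8

write g with unknown coordinates in the stated basis and equate coefficients in (T − 2·I) g = f
solving from the highest basis element down gives g = (5/2)x^2 + 6x + 57/8
check: T g = 10x + 12
so T g − 2·g = -5x^2 - 2x - 9/4 = f ✓


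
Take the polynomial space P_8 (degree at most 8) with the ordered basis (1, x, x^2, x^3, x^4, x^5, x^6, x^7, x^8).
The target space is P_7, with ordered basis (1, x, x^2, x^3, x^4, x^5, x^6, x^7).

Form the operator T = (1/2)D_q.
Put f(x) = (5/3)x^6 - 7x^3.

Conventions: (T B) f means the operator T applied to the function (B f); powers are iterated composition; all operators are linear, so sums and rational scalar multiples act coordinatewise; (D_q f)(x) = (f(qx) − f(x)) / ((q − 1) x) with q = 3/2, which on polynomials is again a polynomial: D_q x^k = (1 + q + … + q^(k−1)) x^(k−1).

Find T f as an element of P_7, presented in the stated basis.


the result is g(x) = (3325/192)x^5 - (133/8)x^2

D_q f = (3325/96)x^5 - (133/4)x^2
((1/2)D_q) f = (3325/192)x^5 - (133/8)x^2


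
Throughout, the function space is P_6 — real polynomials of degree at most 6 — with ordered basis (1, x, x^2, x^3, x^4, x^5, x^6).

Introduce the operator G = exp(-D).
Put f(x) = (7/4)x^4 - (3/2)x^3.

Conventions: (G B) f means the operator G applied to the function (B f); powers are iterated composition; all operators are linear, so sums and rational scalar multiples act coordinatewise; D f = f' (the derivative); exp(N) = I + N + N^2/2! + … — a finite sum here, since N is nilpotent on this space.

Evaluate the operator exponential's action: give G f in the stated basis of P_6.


the image equals g(x) = (7/4)x^4 - (17/2)x^3 + 15x^2 - (23/2)x + 13/4

order-1 term: -7x^3 + (9/2)x^2
order-2 term: (21/2)x^2 - (9/2)x
order-3 term: -7x + 3/2
order-4 term: 7/4
the series for exp(-D) f terminates at order 4
exp(-D) f = (7/4)x^4 - (17/2)x^3 + 15x^2 - (23/2)x + 13/4


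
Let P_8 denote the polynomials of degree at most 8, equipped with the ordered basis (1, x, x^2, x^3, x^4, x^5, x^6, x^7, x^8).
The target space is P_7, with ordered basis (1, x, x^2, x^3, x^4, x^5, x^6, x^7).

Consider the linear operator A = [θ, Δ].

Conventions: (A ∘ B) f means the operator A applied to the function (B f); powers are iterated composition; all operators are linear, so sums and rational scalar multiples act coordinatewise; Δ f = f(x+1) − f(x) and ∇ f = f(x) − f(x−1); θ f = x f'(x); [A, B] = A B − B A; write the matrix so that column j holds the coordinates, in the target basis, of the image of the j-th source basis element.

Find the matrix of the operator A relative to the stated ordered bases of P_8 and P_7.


image of 1: 0
image of x: -1
image of x^2: -2x - 2
image of x^3: -3x^2 - 6x - 3
image of x^4: -4x^3 - 12x^2 - 12x - 4
image of x^5: -5x^4 - 20x^3 - 30x^2 - 20x - 5
image of x^6: -6x^5 - 30x^4 - 60x^3 - 60x^2 - 30x - 6
image of x^7: -7x^6 - 42x^5 - 105x^4 - 140x^3 - 105x^2 - 42x - 7
image of x^8: -8x^7 - 56x^6 - 168x^5 - 280x^4 - 280x^3 - 168x^2 - 56x - 8
each image's coordinates form column j of the matrix

the matrix is [[0, -1, -2, -3, -4, -5, -6, -7, -8]; [0, 0, -2, -6, -12, -20, -30, -42, -56]; [0, 0, 0, -3, -12, -30, -60, -105, -168]; [0, 0, 0, 0, -4, -20, -60, -140, -280]; [0, 0, 0, 0, 0, -5, -30, -105, -280]; [0, 0, 0, 0, 0, 0, -6, -42, -168]; [0, 0, 0, 0, 0, 0, 0, -7, -56]; [0, 0, 0, 0, 0, 0, 0, 0, -8]] (rows listed top to bottom)


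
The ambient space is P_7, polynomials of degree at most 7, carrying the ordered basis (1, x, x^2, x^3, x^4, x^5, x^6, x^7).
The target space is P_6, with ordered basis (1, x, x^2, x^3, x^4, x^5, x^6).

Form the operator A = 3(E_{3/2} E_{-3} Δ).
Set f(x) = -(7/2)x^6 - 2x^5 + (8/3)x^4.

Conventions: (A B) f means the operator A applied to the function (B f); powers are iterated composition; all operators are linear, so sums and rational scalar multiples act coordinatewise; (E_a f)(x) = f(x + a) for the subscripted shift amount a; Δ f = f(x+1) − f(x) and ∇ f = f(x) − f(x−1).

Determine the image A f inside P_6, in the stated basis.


the image equals g(x) = -63x^5 + 285x^4 - (1061/2)x^3 + (993/2)x^2 - (3559/16)x + 545/16

Δ f = -21x^5 - (125/2)x^4 - (238/3)x^3 - (113/2)x^2 - (61/3)x - 17/6
E_{-3} Δ f = -21x^5 + (505/2)x^4 - (3658/3)x^3 + (5905/2)x^2 - (10735/3)x + 10393/6
E_{3/2} E_{-3} Δ f = -21x^5 + 95x^4 - (1061/6)x^3 + (331/2)x^2 - (3559/48)x + 545/48
(3(E_{3/2} E_{-3} Δ)) f = -63x^5 + 285x^4 - (1061/2)x^3 + (993/2)x^2 - (3559/16)x + 545/16


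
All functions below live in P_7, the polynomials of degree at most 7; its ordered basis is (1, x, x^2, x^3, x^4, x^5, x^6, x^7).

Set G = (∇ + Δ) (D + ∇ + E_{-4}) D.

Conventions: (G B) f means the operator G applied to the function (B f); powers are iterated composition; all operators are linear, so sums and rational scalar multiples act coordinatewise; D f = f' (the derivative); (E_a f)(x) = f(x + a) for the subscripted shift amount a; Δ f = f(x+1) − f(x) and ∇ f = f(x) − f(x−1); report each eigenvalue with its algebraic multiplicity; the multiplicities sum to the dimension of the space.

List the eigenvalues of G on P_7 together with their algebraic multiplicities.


image of 1: 0
image of x: 0
image of x^2: 4
image of x^3: 12x - 24
image of x^4: 24x^2 - 96x + 368
image of x^5: 40x^3 - 240x^2 + 1840x - 2600
image of x^6: 60x^4 - 480x^3 + 5520x^2 - 15600x + 17112
image of x^7: 84x^5 - 840x^4 + 12880x^3 - 54600x^2 + 119784x - 103740
the matrix is upper triangular; its diagonal is (0, 0, 0, 0, 0, 0, 0, 0)
for a triangular matrix the eigenvalues are the diagonal entries, with algebraic multiplicity their repetition count

λ = 0 (multiplicity 8)


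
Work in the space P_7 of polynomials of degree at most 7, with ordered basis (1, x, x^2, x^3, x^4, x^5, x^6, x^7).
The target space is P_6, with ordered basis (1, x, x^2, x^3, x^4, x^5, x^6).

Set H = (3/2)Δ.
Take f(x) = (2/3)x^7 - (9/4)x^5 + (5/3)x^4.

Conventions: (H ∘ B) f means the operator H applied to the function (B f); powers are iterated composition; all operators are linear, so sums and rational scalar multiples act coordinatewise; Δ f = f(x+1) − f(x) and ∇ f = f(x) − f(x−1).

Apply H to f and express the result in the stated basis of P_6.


g(x) = 7x^6 + 21x^5 + (145/8)x^4 + (45/4)x^3 + (9/4)x^2 + (1/8)x + 1/8

Δ f = (14/3)x^6 + 14x^5 + (145/12)x^4 + (15/2)x^3 + (3/2)x^2 + (1/12)x + 1/12
((3/2)Δ) f = 7x^6 + 21x^5 + (145/8)x^4 + (45/4)x^3 + (9/4)x^2 + (1/8)x + 1/8


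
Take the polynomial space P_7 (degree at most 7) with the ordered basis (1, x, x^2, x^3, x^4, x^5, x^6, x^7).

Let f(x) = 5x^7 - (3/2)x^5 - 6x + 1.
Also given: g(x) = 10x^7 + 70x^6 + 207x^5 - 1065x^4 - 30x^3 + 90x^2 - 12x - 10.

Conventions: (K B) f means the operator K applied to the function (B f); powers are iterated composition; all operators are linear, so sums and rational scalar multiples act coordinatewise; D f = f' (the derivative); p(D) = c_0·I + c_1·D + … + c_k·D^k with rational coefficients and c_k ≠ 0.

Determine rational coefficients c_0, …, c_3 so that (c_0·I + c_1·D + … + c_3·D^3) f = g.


D^0 f = 5x^7 - (3/2)x^5 - 6x + 1
D^1 f = 35x^6 - (15/2)x^4 - 6
D^2 f = 210x^5 - 30x^3
D^3 f = 1050x^4 - 90x^2
matching coefficients of g against c_0 f + c_1 Df + … from the top degree down determines the c_i
solution: c_0 = 2, c_1 = 2, c_2 = 1, c_3 = -1

c_0 = 2, c_1 = 2, c_2 = 1, c_3 = -1


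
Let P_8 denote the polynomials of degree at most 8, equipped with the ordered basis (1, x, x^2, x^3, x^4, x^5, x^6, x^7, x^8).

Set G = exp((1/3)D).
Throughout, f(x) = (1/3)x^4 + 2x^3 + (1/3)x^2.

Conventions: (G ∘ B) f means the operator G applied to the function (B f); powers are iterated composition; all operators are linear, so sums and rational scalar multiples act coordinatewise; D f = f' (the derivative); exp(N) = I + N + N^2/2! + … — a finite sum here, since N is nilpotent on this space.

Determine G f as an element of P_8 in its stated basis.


order-1 term: (4/9)x^3 + 2x^2 + (2/9)x
order-2 term: (2/9)x^2 + (2/3)x + 1/27
order-3 term: (4/81)x + 2/27
order-4 term: 1/243
the series for exp((1/3)D) f terminates at order 4
exp((1/3)D) f = (1/3)x^4 + (22/9)x^3 + (23/9)x^2 + (76/81)x + 28/243

the result is g(x) = (1/3)x^4 + (22/9)x^3 + (23/9)x^2 + (76/81)x + 28/243


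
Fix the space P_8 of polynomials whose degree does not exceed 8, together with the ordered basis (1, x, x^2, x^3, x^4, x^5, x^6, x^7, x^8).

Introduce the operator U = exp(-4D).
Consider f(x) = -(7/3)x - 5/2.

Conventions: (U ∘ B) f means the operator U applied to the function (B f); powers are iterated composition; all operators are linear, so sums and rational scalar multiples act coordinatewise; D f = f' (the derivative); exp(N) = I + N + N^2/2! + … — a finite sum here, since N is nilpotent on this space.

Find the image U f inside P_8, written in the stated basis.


order-1 term: 28/3
the series for exp(-4D) f terminates at order 1
exp(-4D) f = -(7/3)x + 41/6

the result is g(x) = -(7/3)x + 41/6


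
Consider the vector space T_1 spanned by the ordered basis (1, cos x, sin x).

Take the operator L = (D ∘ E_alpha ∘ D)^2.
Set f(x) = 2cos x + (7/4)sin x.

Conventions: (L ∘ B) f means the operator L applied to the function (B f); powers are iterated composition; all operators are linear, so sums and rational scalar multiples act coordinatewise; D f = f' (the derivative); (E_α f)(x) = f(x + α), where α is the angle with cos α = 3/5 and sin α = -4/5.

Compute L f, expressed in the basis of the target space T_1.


g(x) = -(56/25)cos x + (143/100)sin x

D f = (7/4)cos x - 2sin x
E_alpha D f = (53/20)cos x + (1/5)sin x
D E_alpha D f = (1/5)cos x - (53/20)sin x
D (D ∘ E_alpha ∘ D) f = -(53/20)cos x - (1/5)sin x
E_alpha D (D ∘ E_alpha ∘ D) f = -(143/100)cos x - (56/25)sin x
D E_alpha D (D ∘ E_alpha ∘ D) f = -(56/25)cos x + (143/100)sin x


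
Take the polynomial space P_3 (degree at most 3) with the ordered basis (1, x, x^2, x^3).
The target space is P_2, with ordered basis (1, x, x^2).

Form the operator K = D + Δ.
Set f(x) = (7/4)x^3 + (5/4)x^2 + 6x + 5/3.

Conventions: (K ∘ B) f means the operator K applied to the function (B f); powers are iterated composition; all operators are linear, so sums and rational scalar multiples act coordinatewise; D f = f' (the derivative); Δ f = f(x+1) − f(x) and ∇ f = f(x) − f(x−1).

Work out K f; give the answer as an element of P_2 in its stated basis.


D f = (21/4)x^2 + (5/2)x + 6
Δ f = (21/4)x^2 + (31/4)x + 9
(D + Δ) f = (21/2)x^2 + (41/4)x + 15

the image equals g(x) = (21/2)x^2 + (41/4)x + 15


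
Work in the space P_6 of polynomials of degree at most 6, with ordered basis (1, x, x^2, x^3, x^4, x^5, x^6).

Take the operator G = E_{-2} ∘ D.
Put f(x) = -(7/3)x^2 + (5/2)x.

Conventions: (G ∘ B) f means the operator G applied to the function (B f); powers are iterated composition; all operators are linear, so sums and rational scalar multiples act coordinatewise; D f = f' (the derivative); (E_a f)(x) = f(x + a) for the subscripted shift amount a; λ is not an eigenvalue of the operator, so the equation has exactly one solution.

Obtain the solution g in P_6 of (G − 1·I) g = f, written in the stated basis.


the image equals g(x) = (7/3)x^2 + (13/6)x - 43/6

write g with unknown coordinates in the stated basis and equate coefficients in (G − 1·I) g = f
solving from the highest basis element down gives g = (7/3)x^2 + (13/6)x - 43/6
check: G g = (14/3)x - 43/6
so G g − 1·g = -(7/3)x^2 + (5/2)x = f ✓


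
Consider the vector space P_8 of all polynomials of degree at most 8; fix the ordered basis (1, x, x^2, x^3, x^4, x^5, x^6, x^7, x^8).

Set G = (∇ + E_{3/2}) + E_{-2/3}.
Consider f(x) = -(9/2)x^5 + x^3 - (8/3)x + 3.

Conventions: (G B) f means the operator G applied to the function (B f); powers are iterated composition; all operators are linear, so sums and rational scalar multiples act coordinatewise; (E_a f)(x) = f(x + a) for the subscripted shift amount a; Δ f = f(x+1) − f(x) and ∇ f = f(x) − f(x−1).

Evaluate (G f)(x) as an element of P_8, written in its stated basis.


∇ f = -(45/2)x^4 + 45x^3 - 42x^2 + (39/2)x - 37/6
E_{3/2} f = -(9/2)x^5 - (135/4)x^4 - (401/4)x^3 - (1179/8)x^2 - (10543/96)x - 2035/64
(∇ + E_{3/2}) f = -(9/2)x^5 - (225/4)x^4 - (221/4)x^3 - (1515/8)x^2 - (8671/96)x - 7289/192
E_{-2/3} f = -(9/2)x^5 + 15x^4 - 19x^3 + (34/3)x^2 - (52/9)x + 137/27
((∇ + E_{3/2}) + E_{-2/3}) f = -9x^5 - (165/4)x^4 - (297/4)x^3 - (4273/24)x^2 - (27677/288)x - 56833/1728

the image equals g(x) = -9x^5 - (165/4)x^4 - (297/4)x^3 - (4273/24)x^2 - (27677/288)x - 56833/1728


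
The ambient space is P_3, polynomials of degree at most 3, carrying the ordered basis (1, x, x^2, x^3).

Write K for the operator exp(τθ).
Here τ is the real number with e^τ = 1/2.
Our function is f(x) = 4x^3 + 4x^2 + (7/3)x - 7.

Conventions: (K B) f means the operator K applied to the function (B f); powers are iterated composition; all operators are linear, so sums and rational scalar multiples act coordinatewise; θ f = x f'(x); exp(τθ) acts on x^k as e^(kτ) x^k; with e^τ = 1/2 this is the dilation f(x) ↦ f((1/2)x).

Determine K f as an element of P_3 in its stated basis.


the result is g(x) = (1/2)x^3 + x^2 + (7/6)x - 7

exp(τθ) x^k = e^(kτ) x^k; with e^τ = 1/2 this sends x^k to (1/2)^k x^k
x ↦ 1/2 x
x^2 ↦ 1/4 x^2
x^3 ↦ 1/8 x^3
applying this coordinatewise to f: exp(τθ) f = (1/2)x^3 + x^2 + (7/6)x - 7


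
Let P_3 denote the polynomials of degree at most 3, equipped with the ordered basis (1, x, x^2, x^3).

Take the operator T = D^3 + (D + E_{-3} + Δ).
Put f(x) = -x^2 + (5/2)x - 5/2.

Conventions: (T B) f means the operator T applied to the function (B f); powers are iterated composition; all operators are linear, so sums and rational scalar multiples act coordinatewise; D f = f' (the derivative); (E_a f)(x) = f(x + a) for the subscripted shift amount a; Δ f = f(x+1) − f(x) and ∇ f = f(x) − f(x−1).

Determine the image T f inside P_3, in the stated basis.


the result is g(x) = -x^2 + (9/2)x - 15

D f = -2x + 5/2
D D f = -2
D D D f = 0
D f = -2x + 5/2
E_{-3} f = -x^2 + (17/2)x - 19
Δ f = -2x + 3/2
(D + E_{-3} + Δ) f = -x^2 + (9/2)x - 15
(D^3 + (D + E_{-3} + Δ)) f = -x^2 + (9/2)x - 15


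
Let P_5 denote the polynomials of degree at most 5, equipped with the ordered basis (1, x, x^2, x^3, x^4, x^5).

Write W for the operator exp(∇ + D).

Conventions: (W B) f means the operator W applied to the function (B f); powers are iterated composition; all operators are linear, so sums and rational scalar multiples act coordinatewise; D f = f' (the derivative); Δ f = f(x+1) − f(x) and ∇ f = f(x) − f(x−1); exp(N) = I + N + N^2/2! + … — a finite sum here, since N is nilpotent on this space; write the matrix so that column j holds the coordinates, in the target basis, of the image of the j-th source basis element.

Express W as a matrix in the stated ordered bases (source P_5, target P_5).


image of 1: 1
image of x: x + 2
image of x^2: x^2 + 4x + 3
image of x^3: x^3 + 6x^2 + 9x + 3
image of x^4: x^4 + 8x^3 + 18x^2 + 12x + 2
image of x^5: x^5 + 10x^4 + 30x^3 + 30x^2 + 10x + 3
each image's coordinates form column j of the matrix

the matrix is [[1, 2, 3, 3, 2, 3]; [0, 1, 4, 9, 12, 10]; [0, 0, 1, 6, 18, 30]; [0, 0, 0, 1, 8, 30]; [0, 0, 0, 0, 1, 10]; [0, 0, 0, 0, 0, 1]] (rows listed top to bottom)


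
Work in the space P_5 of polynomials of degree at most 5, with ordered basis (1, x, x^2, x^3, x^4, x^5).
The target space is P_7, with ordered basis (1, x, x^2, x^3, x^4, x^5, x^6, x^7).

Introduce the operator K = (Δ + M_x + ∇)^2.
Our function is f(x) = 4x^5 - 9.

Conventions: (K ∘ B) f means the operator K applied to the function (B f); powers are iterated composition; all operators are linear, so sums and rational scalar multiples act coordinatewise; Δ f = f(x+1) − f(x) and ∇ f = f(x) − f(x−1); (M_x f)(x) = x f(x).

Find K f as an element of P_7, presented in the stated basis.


the result is g(x) = 4x^7 + 88x^5 + 560x^3 - 9x^2 + 696x - 18

Δ f = 20x^4 + 40x^3 + 40x^2 + 20x + 4
M_x f = 4x^6 - 9x
∇ f = 20x^4 - 40x^3 + 40x^2 - 20x + 4
(Δ + M_x + ∇) f = 4x^6 + 40x^4 + 80x^2 - 9x + 8
Δ (Δ + M_x + ∇) f = 24x^5 + 60x^4 + 240x^3 + 300x^2 + 344x + 115
M_x (Δ + M_x + ∇) f = 4x^7 + 40x^5 + 80x^3 - 9x^2 + 8x
∇ (Δ + M_x + ∇) f = 24x^5 - 60x^4 + 240x^3 - 300x^2 + 344x - 133
(Δ + M_x + ∇) (Δ + M_x + ∇) f = 4x^7 + 88x^5 + 560x^3 - 9x^2 + 696x - 18


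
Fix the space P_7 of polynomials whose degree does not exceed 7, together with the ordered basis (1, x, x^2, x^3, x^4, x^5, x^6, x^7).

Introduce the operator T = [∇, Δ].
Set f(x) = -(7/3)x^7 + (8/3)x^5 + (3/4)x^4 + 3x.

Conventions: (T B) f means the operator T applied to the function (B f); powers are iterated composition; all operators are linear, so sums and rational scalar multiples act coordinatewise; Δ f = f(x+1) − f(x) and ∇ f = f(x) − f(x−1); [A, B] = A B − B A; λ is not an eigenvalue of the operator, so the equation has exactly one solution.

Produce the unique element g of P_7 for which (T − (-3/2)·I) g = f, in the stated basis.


the image equals g(x) = -(14/9)x^7 + (16/9)x^5 + (1/2)x^4 + 2x

write g with unknown coordinates in the stated basis and equate coefficients in (T − (-3/2)·I) g = f
solving from the highest basis element down gives g = -(14/9)x^7 + (16/9)x^5 + (1/2)x^4 + 2x
check: T g = 0
so T g − (-3/2)·g = -(7/3)x^7 + (8/3)x^5 + (3/4)x^4 + 3x = f ✓


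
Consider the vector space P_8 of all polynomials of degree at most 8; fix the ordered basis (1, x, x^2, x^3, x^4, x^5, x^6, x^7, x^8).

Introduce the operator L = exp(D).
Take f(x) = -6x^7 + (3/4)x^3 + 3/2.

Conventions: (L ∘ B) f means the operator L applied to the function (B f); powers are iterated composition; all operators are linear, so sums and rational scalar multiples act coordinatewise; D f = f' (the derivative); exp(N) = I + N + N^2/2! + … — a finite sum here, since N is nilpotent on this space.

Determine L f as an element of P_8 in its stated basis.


order-1 term: -42x^6 + (9/4)x^2
order-2 term: -126x^5 + (9/4)x
order-3 term: -210x^4 + 3/4
order-4 term: -210x^3
order-5 term: -126x^2
order-6 term: -42x
order-7 term: -6
the series for exp(D) f terminates at order 7
exp(D) f = -6x^7 - 42x^6 - 126x^5 - 210x^4 - (837/4)x^3 - (495/4)x^2 - (159/4)x - 15/4

the image equals g(x) = -6x^7 - 42x^6 - 126x^5 - 210x^4 - (837/4)x^3 - (495/4)x^2 - (159/4)x - 15/4
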